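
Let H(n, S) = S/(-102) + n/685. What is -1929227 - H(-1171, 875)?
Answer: -134794371673/69870 ≈ -1.9292e+6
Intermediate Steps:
H(n, S) = -S/102 + n/685 (H(n, S) = S*(-1/102) + n*(1/685) = -S/102 + n/685)
-1929227 - H(-1171, 875) = -1929227 - (-1/102*875 + (1/685)*(-1171)) = -1929227 - (-875/102 - 1171/685) = -1929227 - 1*(-718817/69870) = -1929227 + 718817/69870 = -134794371673/69870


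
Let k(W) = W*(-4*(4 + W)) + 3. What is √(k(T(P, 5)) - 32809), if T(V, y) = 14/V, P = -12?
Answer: I*√295135/3 ≈ 181.09*I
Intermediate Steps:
k(W) = 3 + W*(-16 - 4*W) (k(W) = W*(-16 - 4*W) + 3 = 3 + W*(-16 - 4*W))
√(k(T(P, 5)) - 32809) = √((3 - 224/(-12) - 4*(14/(-12))²) - 32809) = √((3 - 224*(-1)/12 - 4*(14*(-1/12))²) - 32809) = √((3 - 16*(-7/6) - 4*(-7/6)²) - 32809) = √((3 + 56/3 - 4*49/36) - 32809) = √((3 + 56/3 - 49/9) - 32809) = √(146/9 - 32809) = √(-295135/9) = I*√295135/3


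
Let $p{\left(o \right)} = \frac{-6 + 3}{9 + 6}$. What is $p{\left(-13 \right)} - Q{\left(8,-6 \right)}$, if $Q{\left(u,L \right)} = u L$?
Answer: $\frac{239}{5} \approx 47.8$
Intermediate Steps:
$Q{\left(u,L \right)} = L u$
$p{\left(o \right)} = - \frac{1}{5}$ ($p{\left(o \right)} = - \frac{3}{15} = \left(-3\right) \frac{1}{15} = - \frac{1}{5}$)
$p{\left(-13 \right)} - Q{\left(8,-6 \right)} = - \frac{1}{5} - \left(-6\right) 8 = - \frac{1}{5} - -48 = - \frac{1}{5} + 48 = \frac{239}{5}$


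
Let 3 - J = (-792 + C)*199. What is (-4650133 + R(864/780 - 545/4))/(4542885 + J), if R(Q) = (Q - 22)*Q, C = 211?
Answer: -312913398391/314915073200 ≈ -0.99364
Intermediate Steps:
R(Q) = Q*(-22 + Q) (R(Q) = (-22 + Q)*Q = Q*(-22 + Q))
J = 115622 (J = 3 - (-792 + 211)*199 = 3 - (-581)*199 = 3 - 1*(-115619) = 3 + 115619 = 115622)
(-4650133 + R(864/780 - 545/4))/(4542885 + J) = (-4650133 + (864/780 - 545/4)*(-22 + (864/780 - 545/4)))/(4542885 + 115622) = (-4650133 + (864*(1/780) - 545*¼)*(-22 + (864*(1/780) - 545*¼)))/4658507 = (-4650133 + (72/65 - 545/4)*(-22 + (72/65 - 545/4)))*(1/4658507) = (-4650133 - 35137*(-22 - 35137/260)/260)*(1/4658507) = (-4650133 - 35137/260*(-40857/260))*(1/4658507) = (-4650133 + 1435592409/67600)*(1/4658507) = -312913398391/67600*1/4658507 = -312913398391/314915073200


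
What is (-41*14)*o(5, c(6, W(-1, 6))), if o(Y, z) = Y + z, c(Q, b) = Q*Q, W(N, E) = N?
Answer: -23534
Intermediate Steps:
c(Q, b) = Q²
(-41*14)*o(5, c(6, W(-1, 6))) = (-41*14)*(5 + 6²) = -574*(5 + 36) = -574*41 = -23534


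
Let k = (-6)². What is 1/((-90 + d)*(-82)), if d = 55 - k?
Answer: 1/5822 ≈ 0.00017176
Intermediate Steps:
k = 36
d = 19 (d = 55 - 1*36 = 55 - 36 = 19)
1/((-90 + d)*(-82)) = 1/((-90 + 19)*(-82)) = 1/(-71*(-82)) = 1/5822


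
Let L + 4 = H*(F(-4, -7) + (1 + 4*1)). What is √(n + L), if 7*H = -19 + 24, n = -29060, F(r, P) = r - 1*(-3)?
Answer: 2*I*√355999/7 ≈ 170.47*I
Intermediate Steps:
F(r, P) = 3 + r (F(r, P) = r + 3 = 3 + r)
H = 5/7 (H = (-19 + 24)/7 = (⅐)*5 = 5/7 ≈ 0.71429)
L = -8/7 (L = -4 + 5*((3 - 4) + (1 + 4*1))/7 = -4 + 5*(-1 + (1 + 4))/7 = -4 + 5*(-1 + 5)/7 = -4 + (5/7)*4 = -4 + 20/7 = -8/7 ≈ -1.1429)
√(n + L) = √(-29060 - 8/7) = √(-203428/7) = 2*I*√355999/7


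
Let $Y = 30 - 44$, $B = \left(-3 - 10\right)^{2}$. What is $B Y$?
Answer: $-2366$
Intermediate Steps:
$B = 169$ ($B = \left(-13\right)^{2} = 169$)
$Y = -14$ ($Y = 30 - 44 = -14$)
$B Y = 169 \left(-14\right) = -2366$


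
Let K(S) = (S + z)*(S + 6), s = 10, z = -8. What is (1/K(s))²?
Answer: 1/1024 ≈ 0.00097656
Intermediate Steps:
K(S) = (-8 + S)*(6 + S) (K(S) = (S - 8)*(S + 6) = (-8 + S)*(6 + S))
(1/K(s))² = (1/(-48 + 10² - 2*10))² = (1/(-48 + 100 - 20))² = (1/32)² = 1/1024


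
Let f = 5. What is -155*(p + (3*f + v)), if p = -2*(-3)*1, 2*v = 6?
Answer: -3720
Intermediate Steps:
v = 3 (v = (1/2)*6 = 3)
p = 6 (p = 6*1 = 6)
-155*(p + (3*f + v)) = -155*(6 + (3*5 + 3)) = -155*(6 + (15 + 3)) = -155*(6 + 18) = -155*24 = -3720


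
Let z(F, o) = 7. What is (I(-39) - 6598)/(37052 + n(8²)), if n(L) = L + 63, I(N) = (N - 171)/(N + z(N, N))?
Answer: -105463/594864 ≈ -0.17729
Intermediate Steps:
I(N) = (-171 + N)/(7 + N) (I(N) = (N - 171)/(N + 7) = (-171 + N)/(7 + N))
n(L) = 63 + L
(I(-39) - 6598)/(37052 + n(8²)) = ((-171 - 39)/(7 - 39) - 6598)/(37052 + (63 + 8²)) = (-210/(-32) - 6598)/(37052 + (63 + 64)) = (-1/32*(-210) - 6598)/(37052 + 127) = (105/16 - 6598)/37179 = -105463/16*1/37179 = -105463/594864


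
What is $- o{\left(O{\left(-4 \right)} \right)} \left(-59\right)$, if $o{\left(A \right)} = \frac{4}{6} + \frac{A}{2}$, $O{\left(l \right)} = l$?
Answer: $- \frac{236}{3} \approx -78.667$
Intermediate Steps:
$o{\left(A \right)} = \frac{2}{3} + \frac{A}{2}$ ($o{\left(A \right)} = 4 \cdot \frac{1}{6} + A \frac{1}{2} = \frac{2}{3} + \frac{A}{2}$)
$- o{\left(O{\left(-4 \right)} \right)} \left(-59\right) = - \left(\frac{2}{3} + \frac{1}{2} \left(-4\right)\right) \left(-59\right) = - \left(\frac{2}{3} - 2\right) \left(-59\right) = - \frac{\left(-4\right) \left(-59\right)}{3} = \left(-1\right) \frac{236}{3} = - \frac{236}{3}$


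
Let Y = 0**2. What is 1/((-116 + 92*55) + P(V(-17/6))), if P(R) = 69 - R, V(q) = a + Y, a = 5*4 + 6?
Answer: 1/4987 ≈ 0.00020052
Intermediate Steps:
a = 26 (a = 20 + 6 = 26)
Y = 0
V(q) = 26 (V(q) = 26 + 0 = 26)
1/((-116 + 92*55) + P(V(-17/6))) = 1/((-116 + 92*55) + (69 - 1*26)) = 1/((-116 + 5060) + (69 - 26)) = 1/(4944 + 43) = 1/4987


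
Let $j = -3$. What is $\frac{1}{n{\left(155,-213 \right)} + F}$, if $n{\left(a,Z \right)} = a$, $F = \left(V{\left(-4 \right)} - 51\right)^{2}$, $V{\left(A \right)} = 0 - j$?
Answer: $\frac{1}{2459} \approx 0.00040667$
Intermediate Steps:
$V{\left(A \right)} = 3$ ($V{\left(A \right)} = 0 - -3 = 0 + 3 = 3$)
$F = 2304$ ($F = \left(3 - 51\right)^{2} = \left(-48\right)^{2} = 2304$)
$\frac{1}{n{\left(155,-213 \right)} + F} = \frac{1}{155 + 2304} = \frac{1}{2459}$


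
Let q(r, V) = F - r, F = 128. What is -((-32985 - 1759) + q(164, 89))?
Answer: 34780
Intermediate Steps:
q(r, V) = 128 - r
-((-32985 - 1759) + q(164, 89)) = -((-32985 - 1759) + (128 - 1*164)) = -(-34744 + (128 - 164)) = -(-34744 - 36) = -1*(-34780) = 34780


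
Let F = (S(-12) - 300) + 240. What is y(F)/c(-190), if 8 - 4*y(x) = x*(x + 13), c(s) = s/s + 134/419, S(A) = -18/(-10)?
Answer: -13736077/27650 ≈ -496.78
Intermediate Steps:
S(A) = 9/5 (S(A) = -18*(-1/10) = 9/5)
c(s) = 553/419 (c(s) = 1 + 134*(1/419) = 1 + 134/419 = 553/419)
F = -291/5 (F = (9/5 - 300) + 240 = -1491/5 + 240 = -291/5 ≈ -58.200)
y(x) = 2 - x*(13 + x)/4 (y(x) = 2 - x*(x + 13)/4 = 2 - x*(13 + x)/4)
y(F)/c(-190) = (2 - 13/4*(-291/5) - (-291/5)**2/4)/(553/419) = (2 + 3783/20 - 1/4*84681/25)*(419/553) = (2 + 3783/20 - 84681/100)*(419/553) = -32783/50*419/553 = -13736077/27650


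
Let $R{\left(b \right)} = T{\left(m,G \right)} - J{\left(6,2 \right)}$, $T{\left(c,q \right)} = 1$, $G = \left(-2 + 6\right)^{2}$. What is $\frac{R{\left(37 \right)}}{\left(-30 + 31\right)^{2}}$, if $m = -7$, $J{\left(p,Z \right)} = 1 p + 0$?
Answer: $-5$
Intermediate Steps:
$J{\left(p,Z \right)} = p$ ($J{\left(p,Z \right)} = p + 0 = p$)
$G = 16$ ($G = 4^{2} = 16$)
$R{\left(b \right)} = -5$ ($R{\left(b \right)} = 1 - 6 = -5$)
$\frac{R{\left(37 \right)}}{\left(-30 + 31\right)^{2}} = - \frac{5}{\left(-30 + 31\right)^{2}} = - \frac{5}{1^{2}} = - \frac{5}{1} = \left(-5\right) 1 = -5$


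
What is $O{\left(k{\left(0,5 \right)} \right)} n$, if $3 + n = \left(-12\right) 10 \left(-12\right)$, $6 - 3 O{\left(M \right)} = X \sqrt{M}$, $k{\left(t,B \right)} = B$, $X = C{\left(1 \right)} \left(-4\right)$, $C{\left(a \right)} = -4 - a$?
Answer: $2874 - 9580 \sqrt{5} \approx -18548.0$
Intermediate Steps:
$X = 20$ ($X = \left(-4 - 1\right) \left(-4\right) = \left(-5\right) \left(-4\right) = 20$)
$O{\left(M \right)} = 2 - \frac{20 \sqrt{M}}{3}$
$n = 1437$ ($n = -3 + \left(-12\right) 10 \left(-12\right) = -3 - -1440 = -3 + 1440 = 1437$)
$O{\left(k{\left(0,5 \right)} \right)} n = \left(2 - \frac{20 \sqrt{5}}{3}\right) 1437 = 2874 - 9580 \sqrt{5}$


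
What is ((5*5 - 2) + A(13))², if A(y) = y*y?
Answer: 36864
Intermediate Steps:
A(y) = y²
((5*5 - 2) + A(13))² = ((5*5 - 2) + 13²)² = ((25 - 2) + 169)² = (23 + 169)² = 192² = 36864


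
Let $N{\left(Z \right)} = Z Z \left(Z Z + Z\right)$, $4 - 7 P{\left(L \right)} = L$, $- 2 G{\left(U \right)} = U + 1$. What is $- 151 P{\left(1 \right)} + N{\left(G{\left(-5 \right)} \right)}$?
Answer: $- \frac{285}{7} \approx -40.714$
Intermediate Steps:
$G{\left(U \right)} = - \frac{1}{2} - \frac{U}{2}$ ($G{\left(U \right)} = - \frac{U + 1}{2} = - \frac{1 + U}{2} = - \frac{1}{2} - \frac{U}{2}$)
$P{\left(L \right)} = \frac{4}{7} - \frac{L}{7}$
$N{\left(Z \right)} = Z^{2} \left(Z + Z^{2}\right)$ ($N{\left(Z \right)} = Z^{2} \left(Z^{2} + Z\right) = Z^{2} \left(Z + Z^{2}\right)$)
$- 151 P{\left(1 \right)} + N{\left(G{\left(-5 \right)} \right)} = - 151 \left(\frac{4}{7} - \frac{1}{7}\right) + \left(- \frac{1}{2} - - \frac{5}{2}\right)^{3} \left(1 - -2\right) = - 151 \left(\frac{4}{7} - \frac{1}{7}\right) + \left(- \frac{1}{2} + \frac{5}{2}\right)^{3} \left(1 + \left(- \frac{1}{2} + \frac{5}{2}\right)\right) = \left(-151\right) \frac{3}{7} + 2^{3} \left(1 + 2\right) = - \frac{453}{7} + 8 \cdot 3 = - \frac{453}{7} + 24 = - \frac{285}{7}$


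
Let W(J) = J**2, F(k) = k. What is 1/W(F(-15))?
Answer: 1/225 ≈ 0.0044444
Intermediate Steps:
1/W(F(-15)) = 1/((-15)**2) = 1/225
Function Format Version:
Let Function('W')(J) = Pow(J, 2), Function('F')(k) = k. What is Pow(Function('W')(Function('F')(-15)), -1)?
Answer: Rational(1, 225) ≈ 0.0044444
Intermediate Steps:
Pow(Function('W')(Function('F')(-15)), -1) = Pow(Pow(-15, 2), -1) = Pow(225, -1) = Rational(1, 225)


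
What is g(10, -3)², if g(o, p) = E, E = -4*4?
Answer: 256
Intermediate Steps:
E = -16
g(o, p) = -16
g(10, -3)² = (-16)² = 256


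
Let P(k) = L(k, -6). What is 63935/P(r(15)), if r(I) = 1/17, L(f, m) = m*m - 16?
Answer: 12787/4 ≈ 3196.8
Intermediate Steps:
L(f, m) = -16 + m² (L(f, m) = m² - 16 = -16 + m²)
r(I) = 1/17
P(k) = 20 (P(k) = -16 + (-6)² = -16 + 36 = 20)
63935/P(r(15)) = 63935/20 = 63935*(1/20) = 12787/4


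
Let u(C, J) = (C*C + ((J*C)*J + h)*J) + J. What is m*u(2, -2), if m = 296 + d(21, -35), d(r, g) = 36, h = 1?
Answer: -5312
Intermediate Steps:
u(C, J) = J + C**2 + J*(1 + C*J**2) (u(C, J) = (C*C + ((J*C)*J + 1)*J) + J = (C**2 + ((C*J)*J + 1)*J) + J = (C**2 + (C*J**2 + 1)*J) + J = (C**2 + (1 + C*J**2)*J) + J = (C**2 + J*(1 + C*J**2)) + J = J + C**2 + J*(1 + C*J**2))
m = 332 (m = 296 + 36 = 332)
m*u(2, -2) = 332*(2**2 + 2*(-2) + 2*(-2)**3) = 332*(4 - 4 + 2*(-8)) = 332*(4 - 4 - 16) = 332*(-16) = -5312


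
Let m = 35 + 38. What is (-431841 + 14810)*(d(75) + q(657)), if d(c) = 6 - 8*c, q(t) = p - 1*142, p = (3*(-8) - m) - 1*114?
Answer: 394928357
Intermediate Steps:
m = 73
p = -211 (p = (3*(-8) - 1*73) - 1*114 = (-24 - 73) - 114 = -97 - 114 = -211)
q(t) = -353 (q(t) = -211 - 1*142 = -211 - 142 = -353)
(-431841 + 14810)*(d(75) + q(657)) = (-431841 + 14810)*((6 - 8*75) - 353) = -417031*((6 - 600) - 353) = -417031*(-594 - 353) = -417031*(-947) = 394928357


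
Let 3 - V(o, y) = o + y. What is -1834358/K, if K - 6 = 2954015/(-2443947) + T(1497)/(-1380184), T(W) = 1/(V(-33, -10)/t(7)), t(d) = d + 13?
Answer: -71155866295397471016/185857180725637 ≈ -3.8285e+5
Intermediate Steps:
t(d) = 13 + d
V(o, y) = 3 - o - y (V(o, y) = 3 - (o + y) = 3 + (-o - y) = 3 - o - y)
T(W) = 10/23 (T(W) = 1/((3 - 1*(-33) - 1*(-10))/(13 + 7)) = 1/((3 + 33 + 10)/20) = 1/(46*(1/20)) = 1/(23/10) = 10/23)
K = 185857180725637/38790610281852 (K = 6 + (2954015/(-2443947) + (10/23)/(-1380184)) = 6 + (2954015*(-1/2443947) + (10/23)*(-1/1380184)) = 6 + (-2954015/2443947 - 5/15872116) = 6 - 46886480965475/38790610281852 = 185857180725637/38790610281852 ≈ 4.7913)
-1834358/K = -1834358/185857180725637/38790610281852 = -1834358*38790610281852/185857180725637 = -71155866295397471016/185857180725637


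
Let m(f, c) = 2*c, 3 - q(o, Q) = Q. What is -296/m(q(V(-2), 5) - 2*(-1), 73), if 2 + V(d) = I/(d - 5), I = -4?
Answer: -148/73 ≈ -2.0274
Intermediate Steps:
V(d) = -2 - 4/(-5 + d) (V(d) = -2 - 4/(d - 5) = -2 - 4/(-5 + d))
q(o, Q) = 3 - Q
-296/m(q(V(-2), 5) - 2*(-1), 73) = -296/(2*73) = -296/146 = -296*1/146 = -148/73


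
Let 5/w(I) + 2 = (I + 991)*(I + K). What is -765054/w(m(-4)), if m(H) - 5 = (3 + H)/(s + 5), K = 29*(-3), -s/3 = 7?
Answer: 7992488153313/640 ≈ 1.2488e+10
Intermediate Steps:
s = -21 (s = -3*7 = -21)
K = -87
m(H) = 77/16 - H/16 (m(H) = 5 + (3 + H)/(-21 + 5) = 5 + (3 + H)/(-16) = 5 + (3 + H)*(-1/16) = 5 + (-3/16 - H/16) = 77/16 - H/16)
w(I) = 5/(-2 + (-87 + I)*(991 + I)) (w(I) = 5/(-2 + (I + 991)*(I - 87)) = 5/(-2 + (991 + I)*(-87 + I)) = 5/(-2 + (-87 + I)*(991 + I)))
-765054/w(m(-4)) = -(-65962190826/5 + 765054*(77/16 - 1/16*(-4))²/5 + 691608816*(77/16 - 1/16*(-4))/5) = -(-65962190826/5 + 765054*(77/16 + ¼)²/5 + 691608816*(77/16 + ¼)/5) = -765054/(5/(-86219 + (81/16)² + 904*(81/16))) = -765054/(5/(-86219 + 6561/256 + 9153/2)) = -765054/(5/(-20893919/256)) = -765054/(5*(-256/20893919)) = -765054/(-1280/20893919) = -765054*(-20893919/1280) = 7992488153313/640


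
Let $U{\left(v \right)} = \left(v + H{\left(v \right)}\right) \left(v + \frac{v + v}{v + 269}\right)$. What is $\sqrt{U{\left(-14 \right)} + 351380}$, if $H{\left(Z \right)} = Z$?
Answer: $\frac{2 \sqrt{5718543555}}{255} \approx 593.11$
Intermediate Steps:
$U{\left(v \right)} = 2 v \left(v + \frac{2 v}{269 + v}\right)$ ($U{\left(v \right)} = \left(v + v\right) \left(v + \frac{v + v}{v + 269}\right) = 2 v \left(v + \frac{2 v}{269 + v}\right)$)
$\sqrt{U{\left(-14 \right)} + 351380} = \sqrt{\frac{2 \left(-14\right)^{2} \left(271 - 14\right)}{269 - 14} + 351380} = \sqrt{2 \cdot 196 \cdot \frac{1}{255} \cdot 257 + 351380} = \sqrt{\frac{100744}{255} + 351380} = \sqrt{\frac{89702644}{255}} = \frac{2 \sqrt{5718543555}}{255}$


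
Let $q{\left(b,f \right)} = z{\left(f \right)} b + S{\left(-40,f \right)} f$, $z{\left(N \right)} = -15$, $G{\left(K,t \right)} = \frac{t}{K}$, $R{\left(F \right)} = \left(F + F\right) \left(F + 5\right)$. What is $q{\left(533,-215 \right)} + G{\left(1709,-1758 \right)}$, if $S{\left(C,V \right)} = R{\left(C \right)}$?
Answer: $- \frac{1042483213}{1709} \approx -6.1 \cdot 10^{5}$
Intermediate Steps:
$R{\left(F \right)} = 2 F \left(5 + F\right)$
$S{\left(C,V \right)} = 2 C \left(5 + C\right)$
$q{\left(b,f \right)} = - 15 b + 2800 f$ ($q{\left(b,f \right)} = - 15 b + 2 \left(-40\right) \left(5 - 40\right) f = - 15 b + 2 \left(-40\right) \left(-35\right) f = - 15 b + 2800 f$)
$q{\left(533,-215 \right)} + G{\left(1709,-1758 \right)} = \left(\left(-15\right) 533 + 2800 \left(-215\right)\right) - \frac{1758}{1709} = \left(-7995 - 602000\right) - \frac{1758}{1709} = -609995 - \frac{1758}{1709} = - \frac{1042483213}{1709}$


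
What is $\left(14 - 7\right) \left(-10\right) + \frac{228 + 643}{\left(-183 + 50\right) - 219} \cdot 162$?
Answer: $- \frac{82871}{176} \approx -470.86$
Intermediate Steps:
$\left(14 - 7\right) \left(-10\right) + \frac{228 + 643}{\left(-183 + 50\right) - 219} \cdot 162 = 7 \left(-10\right) + \frac{871}{-133 - 219} \cdot 162 = -70 + \frac{871}{-352} \cdot 162 = -70 + 871 \left(- \frac{1}{352}\right) 162 = -70 - \frac{70551}{176} = - \frac{82871}{176}$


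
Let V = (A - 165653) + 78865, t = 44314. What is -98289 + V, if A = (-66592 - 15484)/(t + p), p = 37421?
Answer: -15127350671/81735 ≈ -1.8508e+5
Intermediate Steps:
A = -82076/81735 (A = (-66592 - 15484)/(44314 + 37421) = -82076/81735 ≈ -1.0042)
V = -7093699256/81735 (V = (-82076/81735 - 165653) + 78865 = -13539730031/81735 + 78865 = -7093699256/81735 ≈ -86789.)
-98289 + V = -98289 - 7093699256/81735 = -15127350671/81735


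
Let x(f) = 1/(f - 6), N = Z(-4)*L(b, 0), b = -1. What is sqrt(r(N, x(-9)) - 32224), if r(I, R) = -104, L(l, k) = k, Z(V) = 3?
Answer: 6*I*sqrt(898) ≈ 179.8*I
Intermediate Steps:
N = 0 (N = 3*0 = 0)
x(f) = 1/(-6 + f)
sqrt(r(N, x(-9)) - 32224) = sqrt(-104 - 32224) = sqrt(-32328) = 6*I*sqrt(898)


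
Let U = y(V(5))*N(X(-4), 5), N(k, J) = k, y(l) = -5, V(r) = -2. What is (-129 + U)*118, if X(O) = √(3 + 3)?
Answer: -15222 - 590*√6 ≈ -16667.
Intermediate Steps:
X(O) = √6
U = -5*√6 ≈ -12.247
(-129 + U)*118 = (-129 - 5*√6)*118 = -15222 - 590*√6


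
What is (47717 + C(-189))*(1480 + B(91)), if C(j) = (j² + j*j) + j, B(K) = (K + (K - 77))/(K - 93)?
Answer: 169829675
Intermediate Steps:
B(K) = (-77 + 2*K)/(-93 + K) (B(K) = (K + (-77 + K))/(-93 + K) = (-77 + 2*K)/(-93 + K))
C(j) = j + 2*j² (C(j) = (j² + j²) + j = 2*j² + j = j + 2*j²)
(47717 + C(-189))*(1480 + B(91)) = (47717 - 189*(1 + 2*(-189)))*(1480 + (-77 + 2*91)/(-93 + 91)) = (47717 - 189*(1 - 378))*(1480 + (-77 + 182)/(-2)) = (47717 - 189*(-377))*(1480 - ½*105) = (47717 + 71253)*(1480 - 105/2) = 118970*(2855/2) = 169829675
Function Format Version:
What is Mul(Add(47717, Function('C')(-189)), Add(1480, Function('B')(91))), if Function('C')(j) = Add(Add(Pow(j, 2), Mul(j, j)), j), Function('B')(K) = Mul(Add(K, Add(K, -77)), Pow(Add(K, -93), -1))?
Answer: 169829675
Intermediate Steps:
Function('B')(K) = Mul(Pow(Add(-93, K), -1), Add(-77, Mul(2, K))) (Function('B')(K) = Mul(Add(K, Add(-77, K)), Pow(Add(-93, K), -1)) = Mul(Add(-77, Mul(2, K)), Pow(Add(-93, K), -1)) = Mul(Pow(Add(-93, K), -1), Add(-77, Mul(2, K))))
Function('C')(j) = Add(j, Mul(2, Pow(j, 2))) (Function('C')(j) = Add(Add(Pow(j, 2), Pow(j, 2)), j) = Add(Mul(2, Pow(j, 2)), j) = Add(j, Mul(2, Pow(j, 2))))
Mul(Add(47717, Function('C')(-189)), Add(1480, Function('B')(91))) = Mul(Add(47717, Mul(-189, Add(1, Mul(2, -189)))), Add(1480, Mul(Pow(Add(-93, 91), -1), Add(-77, Mul(2, 91))))) = Mul(Add(47717, Mul(-189, Add(1, -378))), Add(1480, Mul(Pow(-2, -1), Add(-77, 182)))) = Mul(Add(47717, Mul(-189, -377)), Add(1480, Mul(Rational(-1, 2), 105))) = Mul(Add(47717, 71253), Add(1480, Rational(-105, 2))) = Mul(118970, Rational(2855, 2)) = 169829675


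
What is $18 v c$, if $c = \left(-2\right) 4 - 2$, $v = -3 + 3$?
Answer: $0$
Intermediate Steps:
$v = 0$
$c = -10$ ($c = -8 - 2 = -10$)
$18 v c = 18 \cdot 0 \left(-10\right) = 0 \left(-10\right) = 0$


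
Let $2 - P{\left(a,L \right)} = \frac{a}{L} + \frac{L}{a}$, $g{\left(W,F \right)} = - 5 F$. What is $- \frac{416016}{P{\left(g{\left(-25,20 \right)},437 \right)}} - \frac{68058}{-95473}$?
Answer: $- \frac{192852210056022}{3059050393} \approx -63043.0$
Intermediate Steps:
$P{\left(a,L \right)} = 2 - \frac{L}{a} - \frac{a}{L}$ ($P{\left(a,L \right)} = 2 - \left(\frac{a}{L} + \frac{L}{a}\right) = 2 - \left(\frac{L}{a} + \frac{a}{L}\right) = 2 - \frac{L}{a} - \frac{a}{L}$)
$- \frac{416016}{P{\left(g{\left(-25,20 \right)},437 \right)}} - \frac{68058}{-95473} = - \frac{416016}{2 - \frac{437}{\left(-5\right) 20} - \frac{\left(-5\right) 20}{437}} - \frac{68058}{-95473} = - \frac{416016}{2 - \frac{437}{-100} - \left(-100\right) \frac{1}{437}} - - \frac{68058}{95473} = - \frac{416016}{2 - 437 \left(- \frac{1}{100}\right) + \frac{100}{437}} + \frac{68058}{95473} = - \frac{416016}{2 + \frac{437}{100} + \frac{100}{437}} + \frac{68058}{95473} = - \frac{416016}{\frac{288369}{43700}} + \frac{68058}{95473} = \left(-416016\right) \frac{43700}{288369} + \frac{68058}{95473} = - \frac{2019988800}{32041} + \frac{68058}{95473} = - \frac{192852210056022}{3059050393}$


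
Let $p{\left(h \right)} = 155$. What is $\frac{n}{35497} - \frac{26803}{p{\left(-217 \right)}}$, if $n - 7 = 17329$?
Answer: $- \frac{86249001}{500185} \approx -172.43$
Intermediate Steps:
$n = 17336$ ($n = 7 + 17329 = 17336$)
$\frac{n}{35497} - \frac{26803}{p{\left(-217 \right)}} = \frac{17336}{35497} - \frac{26803}{155} = 17336 \cdot \frac{1}{35497} - \frac{26803}{155} = \frac{1576}{3227} - \frac{26803}{155} = - \frac{86249001}{500185}$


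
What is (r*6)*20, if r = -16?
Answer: -1920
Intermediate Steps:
(r*6)*20 = -16*6*20 = -96*20 = -1920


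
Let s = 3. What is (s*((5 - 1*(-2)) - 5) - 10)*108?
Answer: -432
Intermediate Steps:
(s*((5 - 1*(-2)) - 5) - 10)*108 = (3*((5 - 1*(-2)) - 5) - 10)*108 = (3*((5 + 2) - 5) - 10)*108 = (3*(7 - 5) - 10)*108 = (3*2 - 10)*108 = (6 - 10)*108 = -4*108 = -432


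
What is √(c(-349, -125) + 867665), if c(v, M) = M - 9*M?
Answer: √868665 ≈ 932.02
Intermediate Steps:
c(v, M) = -8*M
√(c(-349, -125) + 867665) = √(-8*(-125) + 867665) = √(1000 + 867665) = √868665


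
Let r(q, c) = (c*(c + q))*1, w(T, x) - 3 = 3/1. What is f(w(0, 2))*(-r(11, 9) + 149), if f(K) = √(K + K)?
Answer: -62*√3 ≈ -107.39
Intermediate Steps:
w(T, x) = 6 (w(T, x) = 3 + 3/1 = 3 + 3*1 = 3 + 3 = 6)
r(q, c) = c*(c + q)
f(K) = √2*√K (f(K) = √(2*K) = √2*√K)
f(w(0, 2))*(-r(11, 9) + 149) = (√2*√6)*(-9*(9 + 11) + 149) = (2*√3)*(-9*20 + 149) = (2*√3)*(-1*180 + 149) = (2*√3)*(-180 + 149) = (2*√3)*(-31) = -62*√3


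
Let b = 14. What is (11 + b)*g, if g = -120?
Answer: -3000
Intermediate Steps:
(11 + b)*g = (11 + 14)*(-120) = 25*(-120) = -3000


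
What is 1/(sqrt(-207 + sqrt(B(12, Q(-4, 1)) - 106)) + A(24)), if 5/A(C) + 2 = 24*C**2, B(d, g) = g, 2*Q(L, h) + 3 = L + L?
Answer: 13822/(5 + 6911*sqrt(2)*sqrt(-414 + I*sqrt(446))) ≈ 0.0017716 - 0.069437*I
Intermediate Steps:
Q(L, h) = -3/2 + L (Q(L, h) = -3/2 + (L + L)/2 = -3/2 + (2*L)/2 = -3/2 + L)
A(C) = 5/(-2 + 24*C**2)
1/(sqrt(-207 + sqrt(B(12, Q(-4, 1)) - 106)) + A(24)) = 1/(sqrt(-207 + sqrt((-3/2 - 4) - 106)) + 5/(2*(-1 + 12*24**2))) = 1/(sqrt(-207 + sqrt(-11/2 - 106)) + 5/(2*(-1 + 12*576))) = 1/(sqrt(-207 + sqrt(-223/2)) + 5/(2*(-1 + 6912))) = 1/(sqrt(-207 + I*sqrt(446)/2) + (5/2)/6911) = 1/(sqrt(-207 + I*sqrt(446)/2) + (5/2)*(1/6911)) = 1/(sqrt(-207 + I*sqrt(446)/2) + 5/13822) = 1/(5/13822 + sqrt(-207 + I*sqrt(446)/2))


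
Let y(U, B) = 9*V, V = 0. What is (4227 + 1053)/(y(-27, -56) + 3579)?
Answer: 1760/1193 ≈ 1.4753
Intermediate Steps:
y(U, B) = 0 (y(U, B) = 9*0 = 0)
(4227 + 1053)/(y(-27, -56) + 3579) = (4227 + 1053)/(0 + 3579) = 5280/3579 = 5280*(1/3579) = 1760/1193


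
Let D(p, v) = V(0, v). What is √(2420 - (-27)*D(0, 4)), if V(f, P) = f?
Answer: 22*√5 ≈ 49.193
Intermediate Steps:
D(p, v) = 0
√(2420 - (-27)*D(0, 4)) = √(2420 - (-27)*0) = √(2420 - 27*0) = √(2420 + 0) = √2420 = 22*√5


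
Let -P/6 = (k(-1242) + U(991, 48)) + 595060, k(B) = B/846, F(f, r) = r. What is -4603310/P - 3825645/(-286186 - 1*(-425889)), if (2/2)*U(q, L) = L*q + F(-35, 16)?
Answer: -331538867552210/12658851638691 ≈ -26.190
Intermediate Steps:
U(q, L) = 16 + L*q (U(q, L) = L*q + 16 = 16 + L*q)
k(B) = B/846 (k(B) = B*(1/846) = B/846)
P = -181225194/47 (P = -6*(((1/846)*(-1242) + (16 + 48*991)) + 595060) = -6*((-69/47 + (16 + 47568)) + 595060) = -6*((-69/47 + 47584) + 595060) = -6*(2236379/47 + 595060) = -6*30204199/47 = -181225194/47 ≈ -3.8559e+6)
-4603310/P - 3825645/(-286186 - 1*(-425889)) = -4603310/(-181225194/47) - 3825645/(-286186 - 1*(-425889)) = -4603310*(-47/181225194) - 3825645/(-286186 + 425889) = 108177785/90612597 - 3825645/139703 = -331538867552210/12658851638691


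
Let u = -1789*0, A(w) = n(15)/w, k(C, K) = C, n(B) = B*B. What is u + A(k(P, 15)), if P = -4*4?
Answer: -225/16 ≈ -14.063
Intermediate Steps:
P = -16
n(B) = B**2
A(w) = 225/w (A(w) = 15**2/w = 225/w)
u = 0
u + A(k(P, 15)) = 0 + 225/(-16) = 0 + 225*(-1/16) = 0 - 225/16 = -225/16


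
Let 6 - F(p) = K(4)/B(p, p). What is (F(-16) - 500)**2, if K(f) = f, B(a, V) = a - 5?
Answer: 107536900/441 ≈ 2.4385e+5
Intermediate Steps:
B(a, V) = -5 + a
F(p) = 6 - 4/(-5 + p)
(F(-16) - 500)**2 = (2*(-17 + 3*(-16))/(-5 - 16) - 500)**2 = (2*(-17 - 48)/(-21) - 500)**2 = (2*(-1/21)*(-65) - 500)**2 = (130/21 - 500)**2 = (-10370/21)**2 = 107536900/441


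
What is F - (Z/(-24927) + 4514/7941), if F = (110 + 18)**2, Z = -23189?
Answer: 360315471729/21993923 ≈ 16383.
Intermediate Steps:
F = 16384 (F = 128**2 = 16384)
F - (Z/(-24927) + 4514/7941) = 16384 - (-23189/(-24927) + 4514/7941) = 16384 - (-23189*(-1/24927) + 4514*(1/7941)) = 16384 - (23189/24927 + 4514/7941) = 16384 - 1*32962703/21993923 = 16384 - 32962703/21993923 = 360315471729/21993923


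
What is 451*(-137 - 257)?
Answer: -177694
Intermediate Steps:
451*(-137 - 257) = 451*(-394) = -177694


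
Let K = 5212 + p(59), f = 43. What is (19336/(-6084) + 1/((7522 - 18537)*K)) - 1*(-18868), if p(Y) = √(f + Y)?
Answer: 4292829215850053384/227557368686115 + √102/299220734630 ≈ 18865.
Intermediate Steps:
p(Y) = √(43 + Y)
K = 5212 + √102 (K = 5212 + √(43 + 59) = 5212 + √102 ≈ 5222.1)
(19336/(-6084) + 1/((7522 - 18537)*K)) - 1*(-18868) = (19336/(-6084) + 1/((7522 - 18537)*(5212 + √102))) - 1*(-18868) = (19336*(-1/6084) + 1/((-11015)*(5212 + √102))) + 18868 = (-4834/1521 - 1/(11015*(5212 + √102))) + 18868 = 28693394/1521 - 1/(11015*(5212 + √102))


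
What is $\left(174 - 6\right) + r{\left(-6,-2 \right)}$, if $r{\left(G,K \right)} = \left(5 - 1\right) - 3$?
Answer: $169$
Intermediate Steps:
$r{\left(G,K \right)} = 1$ ($r{\left(G,K \right)} = 4 - 3 = 1$)
$\left(174 - 6\right) + r{\left(-6,-2 \right)} = \left(174 - 6\right) + 1 = 168 + 1 = 169$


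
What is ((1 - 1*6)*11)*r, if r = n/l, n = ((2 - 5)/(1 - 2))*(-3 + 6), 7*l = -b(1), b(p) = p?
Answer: 3465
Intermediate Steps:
l = -⅐ (l = (-1*1)/7 = (⅐)*(-1) = -⅐ ≈ -0.14286)
n = 9 (n = -3/(-1)*3 = -3*(-1)*3 = 3*3 = 9)
r = -63 (r = 9/(-⅐) = 9*(-7) = -63)
((1 - 1*6)*11)*r = ((1 - 1*6)*11)*(-63) = ((1 - 6)*11)*(-63) = -5*11*(-63) = -55*(-63) = 3465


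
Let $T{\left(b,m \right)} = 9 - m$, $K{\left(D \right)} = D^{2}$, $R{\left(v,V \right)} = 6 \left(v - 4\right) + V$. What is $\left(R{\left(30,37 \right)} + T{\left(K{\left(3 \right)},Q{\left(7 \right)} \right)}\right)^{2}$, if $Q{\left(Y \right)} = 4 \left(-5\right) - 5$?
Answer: $51529$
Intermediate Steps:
$R{\left(v,V \right)} = -24 + V + 6 v$ ($R{\left(v,V \right)} = 6 \left(-4 + v\right) + V = \left(-24 + 6 v\right) + V = -24 + V + 6 v$)
$Q{\left(Y \right)} = -25$ ($Q{\left(Y \right)} = -20 - 5 = -25$)
$\left(R{\left(30,37 \right)} + T{\left(K{\left(3 \right)},Q{\left(7 \right)} \right)}\right)^{2} = \left(\left(-24 + 37 + 6 \cdot 30\right) + \left(9 - -25\right)\right)^{2} = \left(\left(-24 + 37 + 180\right) + \left(9 + 25\right)\right)^{2} = \left(193 + 34\right)^{2} = 227^{2} = 51529$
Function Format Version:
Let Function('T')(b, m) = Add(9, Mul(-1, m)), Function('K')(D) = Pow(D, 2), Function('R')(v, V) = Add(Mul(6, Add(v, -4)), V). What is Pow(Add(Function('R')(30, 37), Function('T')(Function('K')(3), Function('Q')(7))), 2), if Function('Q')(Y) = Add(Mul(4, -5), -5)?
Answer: 51529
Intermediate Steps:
Function('R')(v, V) = Add(-24, V, Mul(6, v)) (Function('R')(v, V) = Add(Mul(6, Add(-4, v)), V) = Add(Add(-24, Mul(6, v)), V) = Add(-24, V, Mul(6, v)))
Function('Q')(Y) = -25 (Function('Q')(Y) = Add(-20, -5) = -25)
Pow(Add(Function('R')(30, 37), Function('T')(Function('K')(3), Function('Q')(7))), 2) = Pow(Add(Add(-24, 37, Mul(6, 30)), Add(9, Mul(-1, -25))), 2) = Pow(Add(Add(-24, 37, 180), Add(9, 25)), 2) = Pow(Add(193, 34), 2) = Pow(227, 2) = 51529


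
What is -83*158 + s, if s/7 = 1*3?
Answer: -13093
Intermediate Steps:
s = 21 (s = 7*(1*3) = 7*3 = 21)
-83*158 + s = -83*158 + 21 = -13114 + 21 = -13093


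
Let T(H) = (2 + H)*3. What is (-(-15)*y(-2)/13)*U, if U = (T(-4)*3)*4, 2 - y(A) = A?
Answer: -4320/13 ≈ -332.31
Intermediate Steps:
y(A) = 2 - A
T(H) = 6 + 3*H
U = -72 (U = ((6 + 3*(-4))*3)*4 = ((6 - 12)*3)*4 = -6*3*4 = -18*4 = -72)
(-(-15)*y(-2)/13)*U = (-(-15)*(2 - 1*(-2))/13)*(-72) = (-(-15)*(2 + 2)*(1/13))*(-72) = (-(-15)*4*(1/13))*(-72) = (-1*(-60)*(1/13))*(-72) = (60*(1/13))*(-72) = (60/13)*(-72) = -4320/13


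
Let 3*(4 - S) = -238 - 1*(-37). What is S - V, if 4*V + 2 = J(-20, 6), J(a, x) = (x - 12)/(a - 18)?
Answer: 5431/76 ≈ 71.461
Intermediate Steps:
S = 71 (S = 4 - (-238 - 1*(-37))/3 = 4 - (-238 + 37)/3 = 4 - ⅓*(-201) = 4 + 67 = 71)
J(a, x) = (-12 + x)/(-18 + a)
V = -35/76 (V = -½ + ((-12 + 6)/(-18 - 20))/4 = -½ + (-6/(-38))/4 = -½ + (-1/38*(-6))/4 = -½ + (¼)*(3/19) = -½ + 3/76 = -35/76 ≈ -0.46053)
S - V = 71 - 1*(-35/76) = 71 + 35/76 = 5431/76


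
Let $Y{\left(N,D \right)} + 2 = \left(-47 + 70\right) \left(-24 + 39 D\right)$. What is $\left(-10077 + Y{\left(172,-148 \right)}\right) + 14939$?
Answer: $-128448$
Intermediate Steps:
$Y{\left(N,D \right)} = -554 + 897 D$ ($Y{\left(N,D \right)} = -2 + \left(-47 + 70\right) \left(-24 + 39 D\right) = -2 + 23 \left(-24 + 39 D\right) = -2 + \left(-552 + 897 D\right) = -554 + 897 D$)
$\left(-10077 + Y{\left(172,-148 \right)}\right) + 14939 = \left(-10077 + \left(-554 + 897 \left(-148\right)\right)\right) + 14939 = \left(-10077 - 133310\right) + 14939 = -143387 + 14939 = -128448$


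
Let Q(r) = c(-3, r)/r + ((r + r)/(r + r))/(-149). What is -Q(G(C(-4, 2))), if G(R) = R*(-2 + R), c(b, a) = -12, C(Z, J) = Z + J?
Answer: 449/298 ≈ 1.5067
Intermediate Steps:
C(Z, J) = J + Z
Q(r) = -1/149 - 12/r (Q(r) = -12/r + ((r + r)/(r + r))/(-149) = -12/r + ((2*r)/((2*r)))*(-1/149) = -12/r + ((2*r)*(1/(2*r)))*(-1/149) = -12/r + 1*(-1/149) = -12/r - 1/149 = -1/149 - 12/r)
-Q(G(C(-4, 2))) = -(-1788 - (2 - 4)*(-2 + (2 - 4)))/(149*((2 - 4)*(-2 + (2 - 4)))) = -(-1788 - (-2)*(-2 - 2))/(149*((-2*(-2 - 2)))) = -(-1788 - (-2)*(-4))/(149*((-2*(-4)))) = -(-1788 - 1*8)/(149*8) = -(-1788 - 8)/(149*8) = -(-1796)/(149*8) = -1*(-449/298) = 449/298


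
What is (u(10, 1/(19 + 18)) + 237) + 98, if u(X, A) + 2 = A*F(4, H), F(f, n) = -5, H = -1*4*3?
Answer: 12316/37 ≈ 332.86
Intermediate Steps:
H = -12 (H = -4*3 = -12)
u(X, A) = -2 - 5*A (u(X, A) = -2 + A*(-5) = -2 - 5*A)
(u(10, 1/(19 + 18)) + 237) + 98 = ((-2 - 5/(19 + 18)) + 237) + 98 = ((-2 - 5/37) + 237) + 98 = (-79/37 + 237) + 98 = 8690/37 + 98 = 12316/37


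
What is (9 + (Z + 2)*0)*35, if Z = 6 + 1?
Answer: 315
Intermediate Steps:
Z = 7
(9 + (Z + 2)*0)*35 = (9 + (7 + 2)*0)*35 = (9 + 9*0)*35 = (9 + 0)*35 = 9*35 = 315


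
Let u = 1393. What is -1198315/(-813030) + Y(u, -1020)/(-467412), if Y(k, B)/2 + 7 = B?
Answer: 1560491040/1055611051 ≈ 1.4783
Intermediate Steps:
Y(k, B) = -14 + 2*B
-1198315/(-813030) + Y(u, -1020)/(-467412) = -1198315/(-813030) + (-14 + 2*(-1020))/(-467412) = -1198315*(-1/813030) + (-14 - 2040)*(-1/467412) = 239663/162606 - 2054*(-1/467412) = 239663/162606 + 1027/233706 = 1560491040/1055611051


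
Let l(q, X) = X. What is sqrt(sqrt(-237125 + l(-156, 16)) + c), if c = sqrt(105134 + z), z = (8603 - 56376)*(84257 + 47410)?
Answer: sqrt(I)*sqrt(sqrt(237109) + sqrt(6290022457)) ≈ 199.75 + 199.75*I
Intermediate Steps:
z = -6290127591 (z = -47773*131667 = -6290127591)
c = I*sqrt(6290022457) (c = sqrt(105134 - 6290127591) = sqrt(-6290022457) = I*sqrt(6290022457) ≈ 79310.0*I)
sqrt(sqrt(-237125 + l(-156, 16)) + c) = sqrt(sqrt(-237125 + 16) + I*sqrt(6290022457)) = sqrt(sqrt(-237109) + I*sqrt(6290022457)) = sqrt(I*sqrt(237109) + I*sqrt(6290022457))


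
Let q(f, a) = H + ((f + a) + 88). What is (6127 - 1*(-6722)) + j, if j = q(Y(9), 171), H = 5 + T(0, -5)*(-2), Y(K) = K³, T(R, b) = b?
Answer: 13852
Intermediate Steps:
H = 15 (H = 5 - 5*(-2) = 5 + 10 = 15)
q(f, a) = 103 + a + f (q(f, a) = 15 + ((f + a) + 88) = 15 + ((a + f) + 88) = 15 + (88 + a + f) = 103 + a + f)
j = 1003 (j = 103 + 171 + 9³ = 103 + 171 + 729 = 1003)
(6127 - 1*(-6722)) + j = (6127 - 1*(-6722)) + 1003 = (6127 + 6722) + 1003 = 12849 + 1003 = 13852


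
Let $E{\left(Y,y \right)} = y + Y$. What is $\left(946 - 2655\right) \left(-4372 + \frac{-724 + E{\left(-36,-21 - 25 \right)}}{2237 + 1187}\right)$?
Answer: $\frac{12792321303}{1712} \approx 7.4722 \cdot 10^{6}$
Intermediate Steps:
$E{\left(Y,y \right)} = Y + y$
$\left(946 - 2655\right) \left(-4372 + \frac{-724 + E{\left(-36,-21 - 25 \right)}}{2237 + 1187}\right) = \left(946 - 2655\right) \left(-4372 + \frac{-724 - 82}{2237 + 1187}\right) = - 1709 \left(-4372 + \frac{-724 - 82}{3424}\right) = - 1709 \left(-4372 + \left(-724 - 82\right) \frac{1}{3424}\right) = - 1709 \left(-4372 - \frac{403}{1712}\right) = \left(-1709\right) \left(- \frac{7485267}{1712}\right) = \frac{12792321303}{1712}$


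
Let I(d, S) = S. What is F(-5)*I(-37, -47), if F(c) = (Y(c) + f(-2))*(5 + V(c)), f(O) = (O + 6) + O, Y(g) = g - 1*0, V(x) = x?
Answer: 0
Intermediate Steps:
Y(g) = g (Y(g) = g + 0 = g)
f(O) = 6 + 2*O (f(O) = (6 + O) + O = 6 + 2*O)
F(c) = (2 + c)*(5 + c) (F(c) = (c + (6 + 2*(-2)))*(5 + c) = (c + (6 - 4))*(5 + c) = (c + 2)*(5 + c) = (2 + c)*(5 + c))
F(-5)*I(-37, -47) = (10 + (-5)**2 + 7*(-5))*(-47) = (10 + 25 - 35)*(-47) = 0*(-47) = 0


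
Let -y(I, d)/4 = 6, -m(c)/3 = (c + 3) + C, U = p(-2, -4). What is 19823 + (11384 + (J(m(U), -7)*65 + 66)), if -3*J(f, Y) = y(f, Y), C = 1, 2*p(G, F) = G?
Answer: 31793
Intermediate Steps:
p(G, F) = G/2
U = -1 (U = (½)*(-2) = -1)
m(c) = -12 - 3*c (m(c) = -3*((c + 3) + 1) = -3*((3 + c) + 1) = -3*(4 + c) = -12 - 3*c)
y(I, d) = -24 (y(I, d) = -4*6 = -24)
J(f, Y) = 8 (J(f, Y) = -⅓*(-24) = 8)
19823 + (11384 + (J(m(U), -7)*65 + 66)) = 19823 + (11384 + (8*65 + 66)) = 19823 + (11384 + (520 + 66)) = 19823 + (11384 + 586) = 19823 + 11970 = 31793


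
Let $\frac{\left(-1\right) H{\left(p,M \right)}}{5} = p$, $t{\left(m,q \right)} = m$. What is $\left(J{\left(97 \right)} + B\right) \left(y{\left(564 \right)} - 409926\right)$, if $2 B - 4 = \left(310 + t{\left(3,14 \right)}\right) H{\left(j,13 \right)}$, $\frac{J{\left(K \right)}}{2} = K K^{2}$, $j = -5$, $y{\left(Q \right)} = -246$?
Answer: $-750311437806$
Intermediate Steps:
$J{\left(K \right)} = 2 K^{3}$ ($J{\left(K \right)} = 2 K K^{2} = 2 K^{3}$)
$H{\left(p,M \right)} = - 5 p$
$B = \frac{7829}{2}$ ($B = 2 + \frac{\left(310 + 3\right) \left(\left(-5\right) \left(-5\right)\right)}{2} = 2 + \frac{313 \cdot 25}{2} = 2 + \frac{1}{2} \cdot 7825 = 2 + \frac{7825}{2} = \frac{7829}{2} \approx 3914.5$)
$\left(J{\left(97 \right)} + B\right) \left(y{\left(564 \right)} - 409926\right) = \left(2 \cdot 97^{3} + \frac{7829}{2}\right) \left(-246 - 409926\right) = \left(2 \cdot 912673 + \frac{7829}{2}\right) \left(-410172\right) = \left(1825346 + \frac{7829}{2}\right) \left(-410172\right) = \frac{3658521}{2} \left(-410172\right) = -750311437806$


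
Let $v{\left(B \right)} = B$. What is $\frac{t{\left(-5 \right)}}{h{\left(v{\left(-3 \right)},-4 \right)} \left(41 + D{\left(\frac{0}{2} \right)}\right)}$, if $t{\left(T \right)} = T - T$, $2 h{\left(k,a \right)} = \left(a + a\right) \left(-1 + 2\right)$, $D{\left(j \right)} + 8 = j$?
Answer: $0$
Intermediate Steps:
$D{\left(j \right)} = -8 + j$
$h{\left(k,a \right)} = a$ ($h{\left(k,a \right)} = \frac{\left(a + a\right) \left(-1 + 2\right)}{2} = \frac{2 a 1}{2} = \frac{2 a}{2} = a$)
$t{\left(T \right)} = 0$
$\frac{t{\left(-5 \right)}}{h{\left(v{\left(-3 \right)},-4 \right)} \left(41 + D{\left(\frac{0}{2} \right)}\right)} = \frac{1}{\left(-4\right) \left(41 - \left(8 + \frac{0}{2}\right)\right)} 0 = \frac{1}{\left(-4\right) \left(41 + \left(-8 + 0 \cdot \frac{1}{2}\right)\right)} 0 = \frac{1}{\left(-4\right) \left(41 + \left(-8 + 0\right)\right)} 0 = \frac{1}{\left(-4\right) \left(41 - 8\right)} 0 = \frac{1}{\left(-4\right) 33} \cdot 0 = \frac{1}{-132} \cdot 0 = \left(- \frac{1}{132}\right) 0 = 0$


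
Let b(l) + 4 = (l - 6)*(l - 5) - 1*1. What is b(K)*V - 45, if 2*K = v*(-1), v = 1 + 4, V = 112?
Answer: 6535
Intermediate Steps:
v = 5
K = -5/2 (K = (5*(-1))/2 = (1/2)*(-5) = -5/2 ≈ -2.5000)
b(l) = -5 + (-6 + l)*(-5 + l) (b(l) = -4 + ((l - 6)*(l - 5) - 1*1) = -4 + ((-6 + l)*(-5 + l) - 1) = -4 + (-1 + (-6 + l)*(-5 + l)) = -5 + (-6 + l)*(-5 + l))
b(K)*V - 45 = (25 + (-5/2)**2 - 11*(-5/2))*112 - 45 = (25 + 25/4 + 55/2)*112 - 45 = (235/4)*112 - 45 = 6580 - 45 = 6535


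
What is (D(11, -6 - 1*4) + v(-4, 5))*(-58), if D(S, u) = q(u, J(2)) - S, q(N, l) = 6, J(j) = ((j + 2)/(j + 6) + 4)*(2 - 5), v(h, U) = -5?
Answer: 580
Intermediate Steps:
J(j) = -12 - 3*(2 + j)/(6 + j) (J(j) = ((2 + j)/(6 + j) + 4)*(-3) = (4 + (2 + j)/(6 + j))*(-3) = -12 - 3*(2 + j)/(6 + j))
D(S, u) = 6 - S
(D(11, -6 - 1*4) + v(-4, 5))*(-58) = ((6 - 1*11) - 5)*(-58) = ((6 - 11) - 5)*(-58) = (-5 - 5)*(-58) = -10*(-58) = 580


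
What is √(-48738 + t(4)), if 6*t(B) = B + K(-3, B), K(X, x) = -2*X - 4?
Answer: I*√48737 ≈ 220.76*I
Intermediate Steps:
K(X, x) = -4 - 2*X
t(B) = ⅓ + B/6 (t(B) = (B + (-4 - 2*(-3)))/6 = (B + (-4 + 6))/6 = (B + 2)/6 = (2 + B)/6 = ⅓ + B/6)
√(-48738 + t(4)) = √(-48738 + (⅓ + (⅙)*4)) = √(-48738 + (⅓ + ⅔)) = √(-48738 + 1) = √(-48737) = I*√48737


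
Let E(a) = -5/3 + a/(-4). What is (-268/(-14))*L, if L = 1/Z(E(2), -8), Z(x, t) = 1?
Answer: 134/7 ≈ 19.143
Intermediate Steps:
E(a) = -5/3 - a/4 (E(a) = -5*⅓ + a*(-¼) = -5/3 - a/4)
L = 1 (L = 1/1 = 1)
(-268/(-14))*L = -268/(-14)*1 = -268*(-1/14)*1 = (134/7)*1 = 134/7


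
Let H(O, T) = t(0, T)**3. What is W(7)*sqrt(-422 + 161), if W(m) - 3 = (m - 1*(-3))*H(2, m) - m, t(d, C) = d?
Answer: -12*I*sqrt(29) ≈ -64.622*I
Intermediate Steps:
H(O, T) = 0 (H(O, T) = 0**3 = 0)
W(m) = 3 - m (W(m) = 3 + ((m - 1*(-3))*0 - m) = 3 + ((m + 3)*0 - m) = 3 + ((3 + m)*0 - m) = 3 + (0 - m) = 3 - m)
W(7)*sqrt(-422 + 161) = (3 - 1*7)*sqrt(-422 + 161) = (3 - 7)*sqrt(-261) = -12*I*sqrt(29)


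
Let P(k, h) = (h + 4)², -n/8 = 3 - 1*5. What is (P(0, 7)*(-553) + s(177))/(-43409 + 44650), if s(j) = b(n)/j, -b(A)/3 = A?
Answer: -3947883/73219 ≈ -53.919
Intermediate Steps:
n = 16 (n = -8*(3 - 1*5) = -8*(3 - 5) = -8*(-2) = 16)
b(A) = -3*A
P(k, h) = (4 + h)²
s(j) = -48/j (s(j) = (-3*16)/j = -48/j)
(P(0, 7)*(-553) + s(177))/(-43409 + 44650) = ((4 + 7)²*(-553) - 48/177)/(-43409 + 44650) = (11²*(-553) - 48*1/177)/1241 = (121*(-553) - 16/59)*(1/1241) = (-66913 - 16/59)*(1/1241) = -3947883/59*1/1241 = -3947883/73219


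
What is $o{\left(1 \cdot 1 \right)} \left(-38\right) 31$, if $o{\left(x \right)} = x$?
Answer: $-1178$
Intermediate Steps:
$o{\left(1 \cdot 1 \right)} \left(-38\right) 31 = 1 \cdot 1 \left(-38\right) 31 = 1 \left(-38\right) 31 = \left(-38\right) 31 = -1178$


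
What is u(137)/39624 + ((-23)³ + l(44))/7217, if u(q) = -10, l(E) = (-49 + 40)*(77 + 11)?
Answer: -256779793/142983204 ≈ -1.7959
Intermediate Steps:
l(E) = -792 (l(E) = -9*88 = -792)
u(137)/39624 + ((-23)³ + l(44))/7217 = -10/39624 + ((-23)³ - 792)/7217 = -10*1/39624 + (-12167 - 792)*(1/7217) = -5/19812 - 12959*1/7217 = -5/19812 - 12959/7217 = -256779793/142983204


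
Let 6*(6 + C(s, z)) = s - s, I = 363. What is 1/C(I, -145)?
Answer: -⅙ ≈ -0.16667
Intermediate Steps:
C(s, z) = -6 (C(s, z) = -6 + (s - s)/6 = -6 + (⅙)*0 = -6 + 0 = -6)
1/C(I, -145) = 1/(-6) = -⅙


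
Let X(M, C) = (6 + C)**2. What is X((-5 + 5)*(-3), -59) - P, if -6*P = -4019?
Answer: 12835/6 ≈ 2139.2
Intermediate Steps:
P = 4019/6 (P = -1/6*(-4019) = 4019/6 ≈ 669.83)
X((-5 + 5)*(-3), -59) - P = (6 - 59)**2 - 1*4019/6 = (-53)**2 - 4019/6 = 2809 - 4019/6 = 12835/6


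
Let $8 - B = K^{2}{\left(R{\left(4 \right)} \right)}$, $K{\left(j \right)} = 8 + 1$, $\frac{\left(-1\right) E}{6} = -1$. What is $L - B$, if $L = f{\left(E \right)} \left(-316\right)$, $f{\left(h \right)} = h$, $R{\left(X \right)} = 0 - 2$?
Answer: $-1823$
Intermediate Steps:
$E = 6$ ($E = \left(-6\right) \left(-1\right) = 6$)
$R{\left(X \right)} = -2$ ($R{\left(X \right)} = 0 - 2 = -2$)
$K{\left(j \right)} = 9$
$L = -1896$ ($L = 6 \left(-316\right) = -1896$)
$B = -73$ ($B = 8 - 9^{2} = 8 - 81 = -73$)
$L - B = -1896 - -73 = -1896 + 73 = -1823$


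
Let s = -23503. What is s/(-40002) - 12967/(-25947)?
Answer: 376179425/345977298 ≈ 1.0873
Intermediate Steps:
s/(-40002) - 12967/(-25947) = -23503/(-40002) - 12967/(-25947) = -23503*(-1/40002) - 12967*(-1/25947) = 23503/40002 + 12967/25947 = 376179425/345977298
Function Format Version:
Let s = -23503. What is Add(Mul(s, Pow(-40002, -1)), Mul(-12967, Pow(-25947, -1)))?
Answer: Rational(376179425, 345977298) ≈ 1.0873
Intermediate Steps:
Add(Mul(s, Pow(-40002, -1)), Mul(-12967, Pow(-25947, -1))) = Add(Mul(-23503, Pow(-40002, -1)), Mul(-12967, Pow(-25947, -1))) = Add(Mul(-23503, Rational(-1, 40002)), Mul(-12967, Rational(-1, 25947))) = Add(Rational(23503, 40002), Rational(12967, 25947)) = Rational(376179425, 345977298)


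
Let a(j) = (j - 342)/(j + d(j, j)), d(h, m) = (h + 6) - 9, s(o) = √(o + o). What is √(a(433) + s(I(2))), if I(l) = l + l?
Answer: √(78533 + 1489538*√2)/863 ≈ 1.7129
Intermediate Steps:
I(l) = 2*l
s(o) = √2*√o (s(o) = √(2*o) = √2*√o)
d(h, m) = -3 + h (d(h, m) = (6 + h) - 9 = -3 + h)
a(j) = (-342 + j)/(-3 + 2*j) (a(j) = (j - 342)/(j + (-3 + j)) = (-342 + j)/(-3 + 2*j))
√(a(433) + s(I(2))) = √((-342 + 433)/(-3 + 2*433) + √2*√(2*2)) = √(91/(-3 + 866) + √2*√4) = √(91/863 + √2*2) = √((1/863)*91 + 2*√2) = √(91/863 + 2*√2)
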